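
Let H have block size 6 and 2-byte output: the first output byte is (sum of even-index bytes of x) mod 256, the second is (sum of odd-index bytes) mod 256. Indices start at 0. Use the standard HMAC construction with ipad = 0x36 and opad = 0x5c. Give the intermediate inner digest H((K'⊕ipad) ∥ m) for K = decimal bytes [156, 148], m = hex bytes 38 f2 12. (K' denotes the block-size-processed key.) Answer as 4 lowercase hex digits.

6000

Key decimal bytes [156, 148] = 9c 94 is 2 bytes ≤ B = 6; zero-pad to 6 bytes: K' = 9c 94 00 00 00 00.
K' ⊕ ipad = aa a2 36 36 36 36.
Inner input = aa a2 36 36 36 36 ∥ 38 f2 12.
Inner hash: even-index sum = 352 mod 256 = 96; odd-index sum = 512 mod 256 = 0 → 60 00.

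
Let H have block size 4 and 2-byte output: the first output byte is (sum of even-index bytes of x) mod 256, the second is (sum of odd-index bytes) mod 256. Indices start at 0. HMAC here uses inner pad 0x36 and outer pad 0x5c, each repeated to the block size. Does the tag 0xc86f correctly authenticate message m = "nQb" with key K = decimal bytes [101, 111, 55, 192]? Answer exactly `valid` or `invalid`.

valid

Key decimal bytes [101, 111, 55, 192] = 65 6f 37 c0 is exactly B = 4 bytes: K' = 65 6f 37 c0.
K' ⊕ ipad = 53 59 01 f6; K' ⊕ opad = 39 33 6b 9c.
Inner hash: even-index sum = 292 mod 256 = 36; odd-index sum = 416 mod 256 = 160 → 24 a0.
Outer hash (recomputed tag): even-index sum = 200 mod 256 = 200; odd-index sum = 367 mod 256 = 111 → c8 6f.
Recomputed tag = c86f; claimed = c86f → match.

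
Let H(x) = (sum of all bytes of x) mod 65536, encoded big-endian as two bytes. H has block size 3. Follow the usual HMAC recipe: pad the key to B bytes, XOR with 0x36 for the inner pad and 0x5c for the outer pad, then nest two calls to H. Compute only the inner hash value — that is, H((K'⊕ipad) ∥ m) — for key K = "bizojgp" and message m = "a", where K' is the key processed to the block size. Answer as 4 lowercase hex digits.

Key "bizojgp" = 62 69 7a 6f 6a 67 70 is 7 bytes > B = 3, so hash it first: H(key) = 02 f5, then zero-pad to 3 bytes: K' = 02 f5 00.
K' ⊕ ipad = 34 c3 36.
Inner input = 34 c3 36 ∥ 61.
Inner hash: sum = 52+195+54+97 = 398 → 01 8e.

018e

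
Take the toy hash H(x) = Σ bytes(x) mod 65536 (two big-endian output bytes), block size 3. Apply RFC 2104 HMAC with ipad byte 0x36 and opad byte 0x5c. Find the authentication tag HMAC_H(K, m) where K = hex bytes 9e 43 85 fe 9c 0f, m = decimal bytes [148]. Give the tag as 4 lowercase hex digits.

0147

Key hex bytes 9e 43 85 fe 9c 0f is 6 bytes > B = 3, so hash it first: H(key) = 03 0f, then zero-pad to 3 bytes: K' = 03 0f 00.
K' ⊕ ipad = 35 39 36.  K' ⊕ opad = 5f 53 5c.
Inner input = (K'⊕ipad) ∥ m = 35 39 36 ∥ 94.
Inner hash: sum = 53+57+54+148 = 312 → 01 38.
Outer input = (K'⊕opad) ∥ inner = 5f 53 5c ∥ 01 38.
Outer hash (tag): sum = 95+83+92+1+56 = 327 → 01 47.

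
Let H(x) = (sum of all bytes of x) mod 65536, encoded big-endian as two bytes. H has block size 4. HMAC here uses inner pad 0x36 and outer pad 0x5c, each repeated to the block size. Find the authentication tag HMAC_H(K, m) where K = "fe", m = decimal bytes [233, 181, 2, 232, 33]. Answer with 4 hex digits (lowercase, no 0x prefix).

Key "fe" = 66 65 is 2 bytes ≤ B = 4; zero-pad to 4 bytes: K' = 66 65 00 00.
K' ⊕ ipad = 50 53 36 36.  K' ⊕ opad = 3a 39 5c 5c.
Inner input = (K'⊕ipad) ∥ m = 50 53 36 36 ∥ e9 b5 02 e8 21.
Inner hash: sum = 80+83+54+54+233+181+2+232+33 = 952 → 03 b8.
Outer input = (K'⊕opad) ∥ inner = 3a 39 5c 5c ∥ 03 b8.
Outer hash (tag): sum = 58+57+92+92+3+184 = 486 → 01 e6.

01e6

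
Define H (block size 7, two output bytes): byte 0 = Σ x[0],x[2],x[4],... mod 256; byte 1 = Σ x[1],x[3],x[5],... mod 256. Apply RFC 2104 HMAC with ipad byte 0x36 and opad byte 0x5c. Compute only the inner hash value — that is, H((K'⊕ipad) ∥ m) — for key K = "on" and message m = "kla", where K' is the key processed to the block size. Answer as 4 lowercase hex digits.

Key "on" = 6f 6e is 2 bytes ≤ B = 7; zero-pad to 7 bytes: K' = 6f 6e 00 00 00 00 00.
K' ⊕ ipad = 59 58 36 36 36 36 36.
Inner input = 59 58 36 36 36 36 36 ∥ 6b 6c 61.
Inner hash: even-index sum = 359 mod 256 = 103; odd-index sum = 400 mod 256 = 144 → 67 90.

6790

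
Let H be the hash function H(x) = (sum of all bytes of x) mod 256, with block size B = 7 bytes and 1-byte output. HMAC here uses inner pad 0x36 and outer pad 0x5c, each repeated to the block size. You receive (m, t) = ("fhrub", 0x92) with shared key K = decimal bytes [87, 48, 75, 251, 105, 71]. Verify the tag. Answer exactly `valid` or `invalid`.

invalid

Key decimal bytes [87, 48, 75, 251, 105, 71] = 57 30 4b fb 69 47 is 6 bytes ≤ B = 7; zero-pad to 7 bytes: K' = 57 30 4b fb 69 47 00.
K' ⊕ ipad = 61 06 7d cd 5f 71 36; K' ⊕ opad = 0b 6c 17 a7 35 1b 5c.
Inner hash: sum = 97+6+125+205+95+113+54+102+104+114+117+98 = 1230; mod 256 = 206 → ce.
Outer hash (recomputed tag): sum = 11+108+23+167+53+27+92+206 = 687; mod 256 = 175 → af.
Recomputed tag = af; claimed = 92 → mismatch.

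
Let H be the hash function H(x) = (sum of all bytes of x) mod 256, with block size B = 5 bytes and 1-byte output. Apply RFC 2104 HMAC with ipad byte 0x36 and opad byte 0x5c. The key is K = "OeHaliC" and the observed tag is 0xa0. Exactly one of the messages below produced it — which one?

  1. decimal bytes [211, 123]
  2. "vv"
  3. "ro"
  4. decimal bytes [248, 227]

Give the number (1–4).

2

Key "OeHaliC" = 4f 65 48 61 6c 69 43 is 7 bytes > B = 5, so hash it first: H(key) = 75, then zero-pad to 5 bytes: K' = 75 00 00 00 00.
K' ⊕ ipad = 43 36 36 36 36; K' ⊕ opad = 29 5c 5c 5c 5c.
m1: inner = H(43 36 36 36 36 d3 7b) = 69; tag = H(29 5c 5c 5c 5c 69) = 02
m2: inner = H(43 36 36 36 36 76 76) = 07; tag = H(29 5c 5c 5c 5c 07) = a0 ← matches
m3: inner = H(43 36 36 36 36 72 6f) = fc; tag = H(29 5c 5c 5c 5c fc) = 95
m4: inner = H(43 36 36 36 36 f8 e3) = f6; tag = H(29 5c 5c 5c 5c f6) = 8f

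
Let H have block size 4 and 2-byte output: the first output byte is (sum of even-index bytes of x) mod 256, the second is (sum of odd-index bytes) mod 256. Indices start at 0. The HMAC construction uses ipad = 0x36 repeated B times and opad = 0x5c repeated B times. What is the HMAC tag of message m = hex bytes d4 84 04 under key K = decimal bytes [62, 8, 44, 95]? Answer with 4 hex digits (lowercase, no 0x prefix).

cc82

Key decimal bytes [62, 8, 44, 95] = 3e 08 2c 5f is exactly B = 4 bytes: K' = 3e 08 2c 5f.
K' ⊕ ipad = 08 3e 1a 69.  K' ⊕ opad = 62 54 70 03.
Inner input = (K'⊕ipad) ∥ m = 08 3e 1a 69 ∥ d4 84 04.
Inner hash: even-index sum = 250 mod 256 = 250; odd-index sum = 299 mod 256 = 43 → fa 2b.
Outer input = (K'⊕opad) ∥ inner = 62 54 70 03 ∥ fa 2b.
Outer hash (tag): even-index sum = 460 mod 256 = 204; odd-index sum = 130 mod 256 = 130 → cc 82.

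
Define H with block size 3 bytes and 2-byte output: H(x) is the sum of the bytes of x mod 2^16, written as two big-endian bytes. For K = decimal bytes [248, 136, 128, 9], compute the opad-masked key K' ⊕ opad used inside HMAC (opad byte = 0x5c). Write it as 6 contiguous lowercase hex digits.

Key decimal bytes [248, 136, 128, 9] = f8 88 80 09 is 4 bytes > B = 3, so hash it first: H(key) = 02 09, then zero-pad to 3 bytes: K' = 02 09 00.
XOR each byte with 0x5c: 02⊕5c=5e, 09⊕5c=55, 00⊕5c=5c.

5e555c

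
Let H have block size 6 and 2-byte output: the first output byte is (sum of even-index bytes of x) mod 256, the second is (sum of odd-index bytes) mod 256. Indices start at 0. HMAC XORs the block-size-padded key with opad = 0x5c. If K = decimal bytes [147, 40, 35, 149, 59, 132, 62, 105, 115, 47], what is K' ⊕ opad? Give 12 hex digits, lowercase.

Key decimal bytes [147, 40, 35, 149, 59, 132, 62, 105, 115, 47] = 93 28 23 95 3b 84 3e 69 73 2f is 10 bytes > B = 6, so hash it first: H(key) = a2 d9, then zero-pad to 6 bytes: K' = a2 d9 00 00 00 00.
XOR each byte with 0x5c: a2⊕5c=fe, d9⊕5c=85, 00⊕5c=5c, 00⊕5c=5c, 00⊕5c=5c, 00⊕5c=5c.

fe855c5c5c5c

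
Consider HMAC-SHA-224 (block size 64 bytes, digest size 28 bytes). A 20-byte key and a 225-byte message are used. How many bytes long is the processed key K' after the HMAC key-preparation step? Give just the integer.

Key is 20 ≤ 64 bytes, zero-padded: |K'| = 64.

64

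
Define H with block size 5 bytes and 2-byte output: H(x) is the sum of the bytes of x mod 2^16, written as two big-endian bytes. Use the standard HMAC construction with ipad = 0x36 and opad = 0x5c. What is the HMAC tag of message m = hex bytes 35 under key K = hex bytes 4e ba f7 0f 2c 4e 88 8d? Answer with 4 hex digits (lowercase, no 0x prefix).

02ec

Key hex bytes 4e ba f7 0f 2c 4e 88 8d is 8 bytes > B = 5, so hash it first: H(key) = 03 9d, then zero-pad to 5 bytes: K' = 03 9d 00 00 00.
K' ⊕ ipad = 35 ab 36 36 36.  K' ⊕ opad = 5f c1 5c 5c 5c.
Inner input = (K'⊕ipad) ∥ m = 35 ab 36 36 36 ∥ 35.
Inner hash: sum = 53+171+54+54+54+53 = 439 → 01 b7.
Outer input = (K'⊕opad) ∥ inner = 5f c1 5c 5c 5c ∥ 01 b7.
Outer hash (tag): sum = 95+193+92+92+92+1+183 = 748 → 02 ec.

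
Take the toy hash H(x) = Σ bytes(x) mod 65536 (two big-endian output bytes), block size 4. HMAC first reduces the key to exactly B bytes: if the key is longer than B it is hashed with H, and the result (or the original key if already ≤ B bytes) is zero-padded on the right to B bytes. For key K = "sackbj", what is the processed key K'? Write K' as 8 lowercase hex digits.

026e0000

|K| = 6 > B = 4, so first hash the key.
H(K): sum = 115+97+99+107+98+106 = 622 → 02 6e.
Zero-pad H(K) = 02 6e to 4 bytes: K' = 02 6e 00 00.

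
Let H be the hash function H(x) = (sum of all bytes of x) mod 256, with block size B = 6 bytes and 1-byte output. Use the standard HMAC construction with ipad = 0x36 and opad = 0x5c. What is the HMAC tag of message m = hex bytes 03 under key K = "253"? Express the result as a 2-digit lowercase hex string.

Key "253" = 32 35 33 is 3 bytes ≤ B = 6; zero-pad to 6 bytes: K' = 32 35 33 00 00 00.
K' ⊕ ipad = 04 03 05 36 36 36.  K' ⊕ opad = 6e 69 6f 5c 5c 5c.
Inner input = (K'⊕ipad) ∥ m = 04 03 05 36 36 36 ∥ 03.
Inner hash: sum = 4+3+5+54+54+54+3 = 177 → b1.
Outer input = (K'⊕opad) ∥ inner = 6e 69 6f 5c 5c 5c ∥ b1.
Outer hash (tag): sum = 110+105+111+92+92+92+177 = 779; mod 256 = 11 → 0b.

0b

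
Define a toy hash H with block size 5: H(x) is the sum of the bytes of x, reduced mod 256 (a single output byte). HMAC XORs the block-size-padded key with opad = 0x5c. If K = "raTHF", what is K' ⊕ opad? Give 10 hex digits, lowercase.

2e3d08141a

Key "raTHF" = 72 61 54 48 46 is exactly B = 5 bytes: K' = 72 61 54 48 46.
XOR each byte with 0x5c: 72⊕5c=2e, 61⊕5c=3d, 54⊕5c=08, 48⊕5c=14, 46⊕5c=1a.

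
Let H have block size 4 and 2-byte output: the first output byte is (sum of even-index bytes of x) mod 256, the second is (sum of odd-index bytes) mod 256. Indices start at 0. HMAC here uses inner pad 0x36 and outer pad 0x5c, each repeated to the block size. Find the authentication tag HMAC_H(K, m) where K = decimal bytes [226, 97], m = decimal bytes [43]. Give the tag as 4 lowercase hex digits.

4f26

Key decimal bytes [226, 97] = e2 61 is 2 bytes ≤ B = 4; zero-pad to 4 bytes: K' = e2 61 00 00.
K' ⊕ ipad = d4 57 36 36.  K' ⊕ opad = be 3d 5c 5c.
Inner input = (K'⊕ipad) ∥ m = d4 57 36 36 ∥ 2b.
Inner hash: even-index sum = 309 mod 256 = 53; odd-index sum = 141 mod 256 = 141 → 35 8d.
Outer input = (K'⊕opad) ∥ inner = be 3d 5c 5c ∥ 35 8d.
Outer hash (tag): even-index sum = 335 mod 256 = 79; odd-index sum = 294 mod 256 = 38 → 4f 26.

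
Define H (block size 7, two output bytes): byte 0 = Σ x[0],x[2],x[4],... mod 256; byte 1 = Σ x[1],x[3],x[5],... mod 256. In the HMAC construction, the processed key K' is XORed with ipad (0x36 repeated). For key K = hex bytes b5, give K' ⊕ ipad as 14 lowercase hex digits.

83363636363636

Key hex bytes b5 is 1 byte ≤ B = 7; zero-pad to 7 bytes: K' = b5 00 00 00 00 00 00.
XOR each byte with 0x36: b5⊕36=83, 00⊕36=36, 00⊕36=36, 00⊕36=36, 00⊕36=36, 00⊕36=36, 00⊕36=36.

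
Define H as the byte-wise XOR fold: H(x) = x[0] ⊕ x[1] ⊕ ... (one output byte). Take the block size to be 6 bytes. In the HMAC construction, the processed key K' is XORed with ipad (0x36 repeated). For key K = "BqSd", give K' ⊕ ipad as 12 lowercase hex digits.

744765523636

Key "BqSd" = 42 71 53 64 is 4 bytes ≤ B = 6; zero-pad to 6 bytes: K' = 42 71 53 64 00 00.
XOR each byte with 0x36: 42⊕36=74, 71⊕36=47, 53⊕36=65, 64⊕36=52, 00⊕36=36, 00⊕36=36.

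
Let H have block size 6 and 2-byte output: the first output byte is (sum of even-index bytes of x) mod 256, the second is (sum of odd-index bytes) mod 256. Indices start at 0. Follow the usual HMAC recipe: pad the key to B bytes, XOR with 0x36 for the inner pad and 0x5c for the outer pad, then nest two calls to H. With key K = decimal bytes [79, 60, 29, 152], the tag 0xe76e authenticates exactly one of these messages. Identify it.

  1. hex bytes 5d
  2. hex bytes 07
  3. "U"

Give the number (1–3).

1

Key decimal bytes [79, 60, 29, 152] = 4f 3c 1d 98 is 4 bytes ≤ B = 6; zero-pad to 6 bytes: K' = 4f 3c 1d 98 00 00.
K' ⊕ ipad = 79 0a 2b ae 36 36; K' ⊕ opad = 13 60 41 c4 5c 5c.
m1: inner = H(79 0a 2b ae 36 36 5d) = 37 ee; tag = H(13 60 41 c4 5c 5c 37 ee) = e76e ← matches
m2: inner = H(79 0a 2b ae 36 36 07) = e1 ee; tag = H(13 60 41 c4 5c 5c e1 ee) = 916e
m3: inner = H(79 0a 2b ae 36 36 55) = 2f ee; tag = H(13 60 41 c4 5c 5c 2f ee) = df6e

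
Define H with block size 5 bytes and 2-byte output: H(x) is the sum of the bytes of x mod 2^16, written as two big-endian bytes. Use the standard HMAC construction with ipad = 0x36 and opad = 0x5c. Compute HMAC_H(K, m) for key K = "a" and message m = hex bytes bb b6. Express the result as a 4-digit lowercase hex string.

Key "a" = 61 is 1 byte ≤ B = 5; zero-pad to 5 bytes: K' = 61 00 00 00 00.
K' ⊕ ipad = 57 36 36 36 36.  K' ⊕ opad = 3d 5c 5c 5c 5c.
Inner input = (K'⊕ipad) ∥ m = 57 36 36 36 36 ∥ bb b6.
Inner hash: sum = 87+54+54+54+54+187+182 = 672 → 02 a0.
Outer input = (K'⊕opad) ∥ inner = 3d 5c 5c 5c 5c ∥ 02 a0.
Outer hash (tag): sum = 61+92+92+92+92+2+160 = 591 → 02 4f.

024f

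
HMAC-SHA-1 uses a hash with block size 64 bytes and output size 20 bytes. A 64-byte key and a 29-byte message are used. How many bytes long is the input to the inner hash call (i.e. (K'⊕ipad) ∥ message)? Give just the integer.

93

Key is 64 ≤ 64 bytes, zero-padded: |K'| = 64.
Inner input = (K'⊕ipad) ∥ m → 64 + 29 = 93 bytes.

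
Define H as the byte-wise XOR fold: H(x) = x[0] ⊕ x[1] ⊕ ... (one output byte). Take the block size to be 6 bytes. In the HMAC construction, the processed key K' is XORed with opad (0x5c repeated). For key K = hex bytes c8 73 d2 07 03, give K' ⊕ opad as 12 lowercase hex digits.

942f8e5b5f5c

Key hex bytes c8 73 d2 07 03 is 5 bytes ≤ B = 6; zero-pad to 6 bytes: K' = c8 73 d2 07 03 00.
XOR each byte with 0x5c: c8⊕5c=94, 73⊕5c=2f, d2⊕5c=8e, 07⊕5c=5b, 03⊕5c=5f, 00⊕5c=5c.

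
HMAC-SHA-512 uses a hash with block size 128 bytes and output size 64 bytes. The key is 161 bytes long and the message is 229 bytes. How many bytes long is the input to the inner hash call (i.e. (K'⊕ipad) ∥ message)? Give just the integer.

Key is 161 > 128 bytes, so it is hashed to 64 bytes then zero-padded to 128: |K'| = 128.
Inner input = (K'⊕ipad) ∥ m → 128 + 229 = 357 bytes.

357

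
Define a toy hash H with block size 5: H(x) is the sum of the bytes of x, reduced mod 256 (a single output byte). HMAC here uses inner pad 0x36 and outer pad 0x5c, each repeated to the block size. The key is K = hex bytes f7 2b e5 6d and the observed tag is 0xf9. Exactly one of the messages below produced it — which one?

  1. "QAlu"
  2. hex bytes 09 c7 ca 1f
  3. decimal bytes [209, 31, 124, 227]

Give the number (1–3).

Key hex bytes f7 2b e5 6d is 4 bytes ≤ B = 5; zero-pad to 5 bytes: K' = f7 2b e5 6d 00.
K' ⊕ ipad = c1 1d d3 5b 36; K' ⊕ opad = ab 77 b9 31 5c.
m1: inner = H(c1 1d d3 5b 36 51 41 6c 75) = b5; tag = H(ab 77 b9 31 5c b5) = 1d
m2: inner = H(c1 1d d3 5b 36 09 c7 ca 1f) = fb; tag = H(ab 77 b9 31 5c fb) = 63
m3: inner = H(c1 1d d3 5b 36 d1 1f 7c e3) = 91; tag = H(ab 77 b9 31 5c 91) = f9 ← matches

3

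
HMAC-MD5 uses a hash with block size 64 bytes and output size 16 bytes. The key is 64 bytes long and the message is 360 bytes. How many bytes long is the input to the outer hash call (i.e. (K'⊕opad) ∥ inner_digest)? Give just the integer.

80

Key is 64 ≤ 64 bytes, zero-padded: |K'| = 64.
Outer input = (K'⊕opad) ∥ H(inner) → 64 + 16 = 80 bytes.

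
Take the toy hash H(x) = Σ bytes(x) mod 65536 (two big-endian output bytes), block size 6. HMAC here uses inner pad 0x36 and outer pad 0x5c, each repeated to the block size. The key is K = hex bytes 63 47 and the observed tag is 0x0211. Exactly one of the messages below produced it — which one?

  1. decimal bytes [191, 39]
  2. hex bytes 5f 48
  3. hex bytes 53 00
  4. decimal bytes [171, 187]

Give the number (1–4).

2

Key hex bytes 63 47 is 2 bytes ≤ B = 6; zero-pad to 6 bytes: K' = 63 47 00 00 00 00.
K' ⊕ ipad = 55 71 36 36 36 36; K' ⊕ opad = 3f 1b 5c 5c 5c 5c.
m1: inner = H(55 71 36 36 36 36 bf 27) = 02 84; tag = H(3f 1b 5c 5c 5c 5c 02 84) = 0250
m2: inner = H(55 71 36 36 36 36 5f 48) = 02 45; tag = H(3f 1b 5c 5c 5c 5c 02 45) = 0211 ← matches
m3: inner = H(55 71 36 36 36 36 53 00) = 01 f1; tag = H(3f 1b 5c 5c 5c 5c 01 f1) = 02bc
m4: inner = H(55 71 36 36 36 36 ab bb) = 03 04; tag = H(3f 1b 5c 5c 5c 5c 03 04) = 01d1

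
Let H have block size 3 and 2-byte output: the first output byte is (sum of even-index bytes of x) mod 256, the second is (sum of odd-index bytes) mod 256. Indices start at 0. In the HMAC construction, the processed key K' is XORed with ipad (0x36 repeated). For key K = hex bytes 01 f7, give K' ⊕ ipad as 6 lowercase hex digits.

37c136

Key hex bytes 01 f7 is 2 bytes ≤ B = 3; zero-pad to 3 bytes: K' = 01 f7 00.
XOR each byte with 0x36: 01⊕36=37, f7⊕36=c1, 00⊕36=36.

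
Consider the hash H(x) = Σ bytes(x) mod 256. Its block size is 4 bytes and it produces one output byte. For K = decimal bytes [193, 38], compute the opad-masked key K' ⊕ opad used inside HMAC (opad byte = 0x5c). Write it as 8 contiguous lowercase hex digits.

Key decimal bytes [193, 38] = c1 26 is 2 bytes ≤ B = 4; zero-pad to 4 bytes: K' = c1 26 00 00.
XOR each byte with 0x5c: c1⊕5c=9d, 26⊕5c=7a, 00⊕5c=5c, 00⊕5c=5c.

9d7a5c5c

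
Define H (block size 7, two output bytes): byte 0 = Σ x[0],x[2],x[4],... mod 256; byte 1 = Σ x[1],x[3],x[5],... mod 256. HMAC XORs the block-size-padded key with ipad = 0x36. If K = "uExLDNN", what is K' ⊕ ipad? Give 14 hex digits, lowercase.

43734e7a727878

Key "uExLDNN" = 75 45 78 4c 44 4e 4e is exactly B = 7 bytes: K' = 75 45 78 4c 44 4e 4e.
XOR each byte with 0x36: 75⊕36=43, 45⊕36=73, 78⊕36=4e, 4c⊕36=7a, 44⊕36=72, 4e⊕36=78, 4e⊕36=78.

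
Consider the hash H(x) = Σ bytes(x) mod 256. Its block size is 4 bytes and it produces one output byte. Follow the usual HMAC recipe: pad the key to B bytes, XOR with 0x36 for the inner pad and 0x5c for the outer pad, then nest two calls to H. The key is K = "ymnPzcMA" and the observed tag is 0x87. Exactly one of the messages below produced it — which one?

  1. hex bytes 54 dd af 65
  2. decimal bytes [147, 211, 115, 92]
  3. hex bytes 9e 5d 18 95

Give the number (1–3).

1

Key "ymnPzcMA" = 79 6d 6e 50 7a 63 4d 41 is 8 bytes > B = 4, so hash it first: H(key) = 0f, then zero-pad to 4 bytes: K' = 0f 00 00 00.
K' ⊕ ipad = 39 36 36 36; K' ⊕ opad = 53 5c 5c 5c.
m1: inner = H(39 36 36 36 54 dd af 65) = 20; tag = H(53 5c 5c 5c 20) = 87 ← matches
m2: inner = H(39 36 36 36 93 d3 73 5c) = 10; tag = H(53 5c 5c 5c 10) = 77
m3: inner = H(39 36 36 36 9e 5d 18 95) = 83; tag = H(53 5c 5c 5c 83) = ea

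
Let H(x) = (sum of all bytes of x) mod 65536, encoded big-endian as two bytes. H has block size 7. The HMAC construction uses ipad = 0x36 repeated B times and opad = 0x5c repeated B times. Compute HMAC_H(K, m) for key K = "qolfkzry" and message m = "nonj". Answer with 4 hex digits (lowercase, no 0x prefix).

03b8

Key "qolfkzry" = 71 6f 6c 66 6b 7a 72 79 is 8 bytes > B = 7, so hash it first: H(key) = 03 82, then zero-pad to 7 bytes: K' = 03 82 00 00 00 00 00.
K' ⊕ ipad = 35 b4 36 36 36 36 36.  K' ⊕ opad = 5f de 5c 5c 5c 5c 5c.
Inner input = (K'⊕ipad) ∥ m = 35 b4 36 36 36 36 36 ∥ 6e 6f 6e 6a.
Inner hash: sum = 53+180+54+54+54+54+54+110+111+110+106 = 940 → 03 ac.
Outer input = (K'⊕opad) ∥ inner = 5f de 5c 5c 5c 5c 5c ∥ 03 ac.
Outer hash (tag): sum = 95+222+92+92+92+92+92+3+172 = 952 → 03 b8.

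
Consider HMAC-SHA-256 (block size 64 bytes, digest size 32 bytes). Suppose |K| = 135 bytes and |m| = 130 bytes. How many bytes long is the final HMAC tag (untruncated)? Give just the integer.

The tag is one SHA-256 digest: 32 bytes.

32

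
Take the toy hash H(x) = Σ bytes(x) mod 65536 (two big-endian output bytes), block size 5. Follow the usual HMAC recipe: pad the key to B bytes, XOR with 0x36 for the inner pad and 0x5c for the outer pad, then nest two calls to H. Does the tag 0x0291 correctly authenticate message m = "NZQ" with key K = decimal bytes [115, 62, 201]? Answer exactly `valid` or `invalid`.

valid

Key decimal bytes [115, 62, 201] = 73 3e c9 is 3 bytes ≤ B = 5; zero-pad to 5 bytes: K' = 73 3e c9 00 00.
K' ⊕ ipad = 45 08 ff 36 36; K' ⊕ opad = 2f 62 95 5c 5c.
Inner hash: sum = 69+8+255+54+54+78+90+81 = 689 → 02 b1.
Outer hash (recomputed tag): sum = 47+98+149+92+92+2+177 = 657 → 02 91.
Recomputed tag = 0291; claimed = 0291 → match.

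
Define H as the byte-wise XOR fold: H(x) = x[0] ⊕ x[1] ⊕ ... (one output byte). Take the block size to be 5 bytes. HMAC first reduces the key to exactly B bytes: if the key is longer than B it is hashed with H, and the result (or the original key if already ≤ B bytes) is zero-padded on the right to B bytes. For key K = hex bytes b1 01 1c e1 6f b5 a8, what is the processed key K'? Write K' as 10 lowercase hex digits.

|K| = 7 > B = 5, so first hash the key.
H(K): XOR b1⊕01⊕1c⊕e1⊕6f⊕b5⊕a8 = 3f.
Zero-pad H(K) = 3f to 5 bytes: K' = 3f 00 00 00 00.

3f00000000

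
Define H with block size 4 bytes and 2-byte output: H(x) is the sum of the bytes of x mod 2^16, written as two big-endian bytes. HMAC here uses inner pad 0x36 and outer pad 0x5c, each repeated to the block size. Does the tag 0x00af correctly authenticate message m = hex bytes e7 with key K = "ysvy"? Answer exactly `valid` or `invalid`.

valid

Key "ysvy" = 79 73 76 79 is exactly B = 4 bytes: K' = 79 73 76 79.
K' ⊕ ipad = 4f 45 40 4f; K' ⊕ opad = 25 2f 2a 25.
Inner hash: sum = 79+69+64+79+231 = 522 → 02 0a.
Outer hash (recomputed tag): sum = 37+47+42+37+2+10 = 175 → 00 af.
Recomputed tag = 00af; claimed = 00af → match.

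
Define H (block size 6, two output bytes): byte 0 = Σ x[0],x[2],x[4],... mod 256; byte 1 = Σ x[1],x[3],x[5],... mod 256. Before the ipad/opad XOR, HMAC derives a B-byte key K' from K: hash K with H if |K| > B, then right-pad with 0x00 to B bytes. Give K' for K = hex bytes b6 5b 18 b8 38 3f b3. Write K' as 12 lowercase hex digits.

|K| = 7 > B = 6, so first hash the key.
H(K): even-index sum = 441 mod 256 = 185; odd-index sum = 338 mod 256 = 82 → b9 52.
Zero-pad H(K) = b9 52 to 6 bytes: K' = b9 52 00 00 00 00.

b95200000000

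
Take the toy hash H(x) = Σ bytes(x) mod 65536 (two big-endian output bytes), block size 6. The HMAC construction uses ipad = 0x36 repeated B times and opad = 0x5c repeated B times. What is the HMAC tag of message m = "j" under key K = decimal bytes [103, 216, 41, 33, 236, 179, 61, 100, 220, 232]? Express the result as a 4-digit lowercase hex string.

02cc

Key decimal bytes [103, 216, 41, 33, 236, 179, 61, 100, 220, 232] = 67 d8 29 21 ec b3 3d 64 dc e8 is 10 bytes > B = 6, so hash it first: H(key) = 05 8d, then zero-pad to 6 bytes: K' = 05 8d 00 00 00 00.
K' ⊕ ipad = 33 bb 36 36 36 36.  K' ⊕ opad = 59 d1 5c 5c 5c 5c.
Inner input = (K'⊕ipad) ∥ m = 33 bb 36 36 36 36 ∥ 6a.
Inner hash: sum = 51+187+54+54+54+54+106 = 560 → 02 30.
Outer input = (K'⊕opad) ∥ inner = 59 d1 5c 5c 5c 5c ∥ 02 30.
Outer hash (tag): sum = 89+209+92+92+92+92+2+48 = 716 → 02 cc.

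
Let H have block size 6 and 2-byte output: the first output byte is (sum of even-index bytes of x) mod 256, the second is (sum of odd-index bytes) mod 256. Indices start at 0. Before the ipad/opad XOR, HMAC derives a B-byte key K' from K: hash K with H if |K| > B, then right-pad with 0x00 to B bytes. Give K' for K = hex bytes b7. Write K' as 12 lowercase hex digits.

b70000000000

Key hex bytes b7 is 1 byte ≤ B = 6; zero-pad to 6 bytes: K' = b7 00 00 00 00 00.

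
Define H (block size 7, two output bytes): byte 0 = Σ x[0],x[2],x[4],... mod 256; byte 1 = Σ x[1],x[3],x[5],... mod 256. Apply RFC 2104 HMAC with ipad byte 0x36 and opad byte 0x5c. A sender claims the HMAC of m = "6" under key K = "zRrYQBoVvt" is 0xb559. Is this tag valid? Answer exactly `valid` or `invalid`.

Key "zRrYQBoVvt" = 7a 52 72 59 51 42 6f 56 76 74 is 10 bytes > B = 7, so hash it first: H(key) = 22 b7, then zero-pad to 7 bytes: K' = 22 b7 00 00 00 00 00.
K' ⊕ ipad = 14 81 36 36 36 36 36; K' ⊕ opad = 7e eb 5c 5c 5c 5c 5c.
Inner hash: even-index sum = 182 mod 256 = 182; odd-index sum = 291 mod 256 = 35 → b6 23.
Outer hash (recomputed tag): even-index sum = 437 mod 256 = 181; odd-index sum = 601 mod 256 = 89 → b5 59.
Recomputed tag = b559; claimed = b559 → match.

valid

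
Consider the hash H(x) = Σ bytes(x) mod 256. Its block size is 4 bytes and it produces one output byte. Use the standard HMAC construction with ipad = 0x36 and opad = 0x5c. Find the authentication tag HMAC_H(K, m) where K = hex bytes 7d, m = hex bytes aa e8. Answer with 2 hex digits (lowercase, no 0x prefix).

b4

Key hex bytes 7d is 1 byte ≤ B = 4; zero-pad to 4 bytes: K' = 7d 00 00 00.
K' ⊕ ipad = 4b 36 36 36.  K' ⊕ opad = 21 5c 5c 5c.
Inner input = (K'⊕ipad) ∥ m = 4b 36 36 36 ∥ aa e8.
Inner hash: sum = 75+54+54+54+170+232 = 639; mod 256 = 127 → 7f.
Outer input = (K'⊕opad) ∥ inner = 21 5c 5c 5c ∥ 7f.
Outer hash (tag): sum = 33+92+92+92+127 = 436; mod 256 = 180 → b4.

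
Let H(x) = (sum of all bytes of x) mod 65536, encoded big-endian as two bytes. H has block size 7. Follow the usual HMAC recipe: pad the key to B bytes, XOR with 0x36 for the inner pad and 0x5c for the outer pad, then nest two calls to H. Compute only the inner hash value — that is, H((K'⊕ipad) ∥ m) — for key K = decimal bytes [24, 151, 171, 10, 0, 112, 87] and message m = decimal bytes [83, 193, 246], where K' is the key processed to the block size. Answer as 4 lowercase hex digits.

048f

Key decimal bytes [24, 151, 171, 10, 0, 112, 87] = 18 97 ab 0a 00 70 57 is exactly B = 7 bytes: K' = 18 97 ab 0a 00 70 57.
K' ⊕ ipad = 2e a1 9d 3c 36 46 61.
Inner input = 2e a1 9d 3c 36 46 61 ∥ 53 c1 f6.
Inner hash: sum = 46+161+157+60+54+70+97+83+193+246 = 1167 → 04 8f.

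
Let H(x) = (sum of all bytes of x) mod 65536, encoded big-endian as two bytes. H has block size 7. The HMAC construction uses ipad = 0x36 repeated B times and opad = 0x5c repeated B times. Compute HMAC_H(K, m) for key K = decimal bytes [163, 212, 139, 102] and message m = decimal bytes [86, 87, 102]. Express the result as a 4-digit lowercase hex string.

03e9

Key decimal bytes [163, 212, 139, 102] = a3 d4 8b 66 is 4 bytes ≤ B = 7; zero-pad to 7 bytes: K' = a3 d4 8b 66 00 00 00.
K' ⊕ ipad = 95 e2 bd 50 36 36 36.  K' ⊕ opad = ff 88 d7 3a 5c 5c 5c.
Inner input = (K'⊕ipad) ∥ m = 95 e2 bd 50 36 36 36 ∥ 56 57 66.
Inner hash: sum = 149+226+189+80+54+54+54+86+87+102 = 1081 → 04 39.
Outer input = (K'⊕opad) ∥ inner = ff 88 d7 3a 5c 5c 5c ∥ 04 39.
Outer hash (tag): sum = 255+136+215+58+92+92+92+4+57 = 1001 → 03 e9.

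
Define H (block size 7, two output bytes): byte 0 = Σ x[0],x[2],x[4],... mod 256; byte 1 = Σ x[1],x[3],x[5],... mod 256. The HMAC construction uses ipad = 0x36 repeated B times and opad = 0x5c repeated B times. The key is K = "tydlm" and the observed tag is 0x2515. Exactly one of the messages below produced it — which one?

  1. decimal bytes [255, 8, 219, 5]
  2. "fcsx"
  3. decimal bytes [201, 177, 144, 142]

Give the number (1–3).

3

Key "tydlm" = 74 79 64 6c 6d is 5 bytes ≤ B = 7; zero-pad to 7 bytes: K' = 74 79 64 6c 6d 00 00.
K' ⊕ ipad = 42 4f 52 5a 5b 36 36; K' ⊕ opad = 28 25 38 30 31 5c 5c.
m1: inner = H(42 4f 52 5a 5b 36 36 ff 08 db 05) = 32 b9; tag = H(28 25 38 30 31 5c 5c 32 b9) = a6e3
m2: inner = H(42 4f 52 5a 5b 36 36 66 63 73 78) = 00 b8; tag = H(28 25 38 30 31 5c 5c 00 b8) = a5b1
m3: inner = H(42 4f 52 5a 5b 36 36 c9 b1 90 8e) = 64 38; tag = H(28 25 38 30 31 5c 5c 64 38) = 2515 ← matches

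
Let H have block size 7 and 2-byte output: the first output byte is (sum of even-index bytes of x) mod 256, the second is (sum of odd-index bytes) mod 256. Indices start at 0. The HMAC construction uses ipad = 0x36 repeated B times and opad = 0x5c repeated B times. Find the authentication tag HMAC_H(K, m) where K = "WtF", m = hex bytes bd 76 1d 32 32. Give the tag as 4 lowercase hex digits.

Key "WtF" = 57 74 46 is 3 bytes ≤ B = 7; zero-pad to 7 bytes: K' = 57 74 46 00 00 00 00.
K' ⊕ ipad = 61 42 70 36 36 36 36.  K' ⊕ opad = 0b 28 1a 5c 5c 5c 5c.
Inner input = (K'⊕ipad) ∥ m = 61 42 70 36 36 36 36 ∥ bd 76 1d 32 32.
Inner hash: even-index sum = 485 mod 256 = 229; odd-index sum = 442 mod 256 = 186 → e5 ba.
Outer input = (K'⊕opad) ∥ inner = 0b 28 1a 5c 5c 5c 5c ∥ e5 ba.
Outer hash (tag): even-index sum = 407 mod 256 = 151; odd-index sum = 453 mod 256 = 197 → 97 c5.

97c5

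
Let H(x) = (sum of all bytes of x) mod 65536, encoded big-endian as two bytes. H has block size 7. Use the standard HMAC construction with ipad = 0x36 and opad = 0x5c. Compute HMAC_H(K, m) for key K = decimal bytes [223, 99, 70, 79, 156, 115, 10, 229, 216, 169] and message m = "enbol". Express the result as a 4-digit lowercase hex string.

02e3

Key decimal bytes [223, 99, 70, 79, 156, 115, 10, 229, 216, 169] = df 63 46 4f 9c 73 0a e5 d8 a9 is 10 bytes > B = 7, so hash it first: H(key) = 05 56, then zero-pad to 7 bytes: K' = 05 56 00 00 00 00 00.
K' ⊕ ipad = 33 60 36 36 36 36 36.  K' ⊕ opad = 59 0a 5c 5c 5c 5c 5c.
Inner input = (K'⊕ipad) ∥ m = 33 60 36 36 36 36 36 ∥ 65 6e 62 6f 6c.
Inner hash: sum = 51+96+54+54+54+54+54+101+110+98+111+108 = 945 → 03 b1.
Outer input = (K'⊕opad) ∥ inner = 59 0a 5c 5c 5c 5c 5c ∥ 03 b1.
Outer hash (tag): sum = 89+10+92+92+92+92+92+3+177 = 739 → 02 e3.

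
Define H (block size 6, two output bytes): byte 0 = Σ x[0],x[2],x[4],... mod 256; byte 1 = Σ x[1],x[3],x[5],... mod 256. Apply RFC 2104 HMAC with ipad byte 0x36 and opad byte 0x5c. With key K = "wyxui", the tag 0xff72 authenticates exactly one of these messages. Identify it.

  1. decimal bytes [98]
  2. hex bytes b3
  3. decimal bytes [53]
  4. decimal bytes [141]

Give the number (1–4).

Key "wyxui" = 77 79 78 75 69 is 5 bytes ≤ B = 6; zero-pad to 6 bytes: K' = 77 79 78 75 69 00.
K' ⊕ ipad = 41 4f 4e 43 5f 36; K' ⊕ opad = 2b 25 24 29 35 5c.
m1: inner = H(41 4f 4e 43 5f 36 62) = 50 c8; tag = H(2b 25 24 29 35 5c 50 c8) = d472
m2: inner = H(41 4f 4e 43 5f 36 b3) = a1 c8; tag = H(2b 25 24 29 35 5c a1 c8) = 2572
m3: inner = H(41 4f 4e 43 5f 36 35) = 23 c8; tag = H(2b 25 24 29 35 5c 23 c8) = a772
m4: inner = H(41 4f 4e 43 5f 36 8d) = 7b c8; tag = H(2b 25 24 29 35 5c 7b c8) = ff72 ← matches

4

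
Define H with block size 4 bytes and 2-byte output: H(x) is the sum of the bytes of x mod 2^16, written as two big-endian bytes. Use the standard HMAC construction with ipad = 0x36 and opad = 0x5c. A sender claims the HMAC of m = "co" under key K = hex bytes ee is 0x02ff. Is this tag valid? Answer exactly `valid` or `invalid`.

Key hex bytes ee is 1 byte ≤ B = 4; zero-pad to 4 bytes: K' = ee 00 00 00.
K' ⊕ ipad = d8 36 36 36; K' ⊕ opad = b2 5c 5c 5c.
Inner hash: sum = 216+54+54+54+99+111 = 588 → 02 4c.
Outer hash (recomputed tag): sum = 178+92+92+92+2+76 = 532 → 02 14.
Recomputed tag = 0214; claimed = 02ff → mismatch.

invalid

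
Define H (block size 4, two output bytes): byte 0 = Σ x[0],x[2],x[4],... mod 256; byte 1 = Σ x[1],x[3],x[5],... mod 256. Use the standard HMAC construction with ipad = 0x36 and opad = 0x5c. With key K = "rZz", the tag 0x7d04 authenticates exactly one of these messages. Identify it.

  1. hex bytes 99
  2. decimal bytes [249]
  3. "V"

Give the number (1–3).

Key "rZz" = 72 5a 7a is 3 bytes ≤ B = 4; zero-pad to 4 bytes: K' = 72 5a 7a 00.
K' ⊕ ipad = 44 6c 4c 36; K' ⊕ opad = 2e 06 26 5c.
m1: inner = H(44 6c 4c 36 99) = 29 a2; tag = H(2e 06 26 5c 29 a2) = 7d04 ← matches
m2: inner = H(44 6c 4c 36 f9) = 89 a2; tag = H(2e 06 26 5c 89 a2) = dd04
m3: inner = H(44 6c 4c 36 56) = e6 a2; tag = H(2e 06 26 5c e6 a2) = 3a04

1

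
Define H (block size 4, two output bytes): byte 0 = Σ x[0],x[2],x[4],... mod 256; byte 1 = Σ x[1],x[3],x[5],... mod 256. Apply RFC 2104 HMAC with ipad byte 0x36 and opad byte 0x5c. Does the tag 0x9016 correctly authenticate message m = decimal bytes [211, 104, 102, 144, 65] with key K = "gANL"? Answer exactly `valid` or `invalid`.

Key "gANL" = 67 41 4e 4c is exactly B = 4 bytes: K' = 67 41 4e 4c.
K' ⊕ ipad = 51 77 78 7a; K' ⊕ opad = 3b 1d 12 10.
Inner hash: even-index sum = 579 mod 256 = 67; odd-index sum = 489 mod 256 = 233 → 43 e9.
Outer hash (recomputed tag): even-index sum = 144 mod 256 = 144; odd-index sum = 278 mod 256 = 22 → 90 16.
Recomputed tag = 9016; claimed = 9016 → match.

valid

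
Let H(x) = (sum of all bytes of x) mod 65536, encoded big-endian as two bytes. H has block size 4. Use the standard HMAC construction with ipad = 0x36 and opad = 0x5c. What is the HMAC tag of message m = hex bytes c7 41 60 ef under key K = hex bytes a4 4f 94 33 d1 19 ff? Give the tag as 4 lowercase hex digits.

Key hex bytes a4 4f 94 33 d1 19 ff is 7 bytes > B = 4, so hash it first: H(key) = 03 a3, then zero-pad to 4 bytes: K' = 03 a3 00 00.
K' ⊕ ipad = 35 95 36 36.  K' ⊕ opad = 5f ff 5c 5c.
Inner input = (K'⊕ipad) ∥ m = 35 95 36 36 ∥ c7 41 60 ef.
Inner hash: sum = 53+149+54+54+199+65+96+239 = 909 → 03 8d.
Outer input = (K'⊕opad) ∥ inner = 5f ff 5c 5c ∥ 03 8d.
Outer hash (tag): sum = 95+255+92+92+3+141 = 678 → 02 a6.

02a6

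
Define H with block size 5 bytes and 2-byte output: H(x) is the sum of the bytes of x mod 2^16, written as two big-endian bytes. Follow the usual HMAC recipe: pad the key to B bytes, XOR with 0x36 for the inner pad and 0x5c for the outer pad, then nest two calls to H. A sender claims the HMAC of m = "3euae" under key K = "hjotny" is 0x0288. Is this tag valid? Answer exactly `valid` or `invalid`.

Key "hjotny" = 68 6a 6f 74 6e 79 is 6 bytes > B = 5, so hash it first: H(key) = 02 9c, then zero-pad to 5 bytes: K' = 02 9c 00 00 00.
K' ⊕ ipad = 34 aa 36 36 36; K' ⊕ opad = 5e c0 5c 5c 5c.
Inner hash: sum = 52+170+54+54+54+51+101+117+97+101 = 851 → 03 53.
Outer hash (recomputed tag): sum = 94+192+92+92+92+3+83 = 648 → 02 88.
Recomputed tag = 0288; claimed = 0288 → match.

valid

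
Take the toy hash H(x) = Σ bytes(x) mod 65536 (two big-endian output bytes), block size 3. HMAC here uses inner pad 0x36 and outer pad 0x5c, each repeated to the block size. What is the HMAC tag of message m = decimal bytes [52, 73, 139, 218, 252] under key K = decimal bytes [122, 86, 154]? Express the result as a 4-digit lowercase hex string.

Key decimal bytes [122, 86, 154] = 7a 56 9a is exactly B = 3 bytes: K' = 7a 56 9a.
K' ⊕ ipad = 4c 60 ac.  K' ⊕ opad = 26 0a c6.
Inner input = (K'⊕ipad) ∥ m = 4c 60 ac ∥ 34 49 8b da fc.
Inner hash: sum = 76+96+172+52+73+139+218+252 = 1078 → 04 36.
Outer input = (K'⊕opad) ∥ inner = 26 0a c6 ∥ 04 36.
Outer hash (tag): sum = 38+10+198+4+54 = 304 → 01 30.

0130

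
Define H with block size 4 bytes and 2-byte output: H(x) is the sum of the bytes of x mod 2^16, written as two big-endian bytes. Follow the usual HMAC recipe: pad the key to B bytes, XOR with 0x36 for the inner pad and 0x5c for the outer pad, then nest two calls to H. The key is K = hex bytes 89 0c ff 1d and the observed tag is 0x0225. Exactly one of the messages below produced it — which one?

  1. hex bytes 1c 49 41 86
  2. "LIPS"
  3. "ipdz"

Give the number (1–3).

1

Key hex bytes 89 0c ff 1d is exactly B = 4 bytes: K' = 89 0c ff 1d.
K' ⊕ ipad = bf 3a c9 2b; K' ⊕ opad = d5 50 a3 41.
m1: inner = H(bf 3a c9 2b 1c 49 41 86) = 03 19; tag = H(d5 50 a3 41 03 19) = 0225 ← matches
m2: inner = H(bf 3a c9 2b 4c 49 50 53) = 03 25; tag = H(d5 50 a3 41 03 25) = 0231
m3: inner = H(bf 3a c9 2b 69 70 64 7a) = 03 a4; tag = H(d5 50 a3 41 03 a4) = 02b0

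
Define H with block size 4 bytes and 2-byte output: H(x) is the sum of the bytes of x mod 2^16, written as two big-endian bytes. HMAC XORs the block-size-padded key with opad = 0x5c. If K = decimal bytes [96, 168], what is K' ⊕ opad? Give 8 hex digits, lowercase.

Key decimal bytes [96, 168] = 60 a8 is 2 bytes ≤ B = 4; zero-pad to 4 bytes: K' = 60 a8 00 00.
XOR each byte with 0x5c: 60⊕5c=3c, a8⊕5c=f4, 00⊕5c=5c, 00⊕5c=5c.

3cf45c5c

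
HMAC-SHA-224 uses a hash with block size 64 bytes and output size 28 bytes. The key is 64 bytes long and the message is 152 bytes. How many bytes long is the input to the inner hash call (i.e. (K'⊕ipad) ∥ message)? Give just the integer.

216

Key is 64 ≤ 64 bytes, zero-padded: |K'| = 64.
Inner input = (K'⊕ipad) ∥ m → 64 + 152 = 216 bytes.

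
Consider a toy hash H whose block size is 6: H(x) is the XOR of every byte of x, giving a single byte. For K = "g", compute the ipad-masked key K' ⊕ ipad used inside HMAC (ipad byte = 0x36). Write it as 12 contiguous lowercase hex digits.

513636363636

Key "g" = 67 is 1 byte ≤ B = 6; zero-pad to 6 bytes: K' = 67 00 00 00 00 00.
XOR each byte with 0x36: 67⊕36=51, 00⊕36=36, 00⊕36=36, 00⊕36=36, 00⊕36=36, 00⊕36=36.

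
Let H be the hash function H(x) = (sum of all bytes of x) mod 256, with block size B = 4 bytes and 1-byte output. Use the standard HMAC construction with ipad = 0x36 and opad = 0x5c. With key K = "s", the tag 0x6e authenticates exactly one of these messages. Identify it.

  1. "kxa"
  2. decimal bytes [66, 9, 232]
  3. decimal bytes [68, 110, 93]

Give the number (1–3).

1

Key "s" = 73 is 1 byte ≤ B = 4; zero-pad to 4 bytes: K' = 73 00 00 00.
K' ⊕ ipad = 45 36 36 36; K' ⊕ opad = 2f 5c 5c 5c.
m1: inner = H(45 36 36 36 6b 78 61) = 2b; tag = H(2f 5c 5c 5c 2b) = 6e ← matches
m2: inner = H(45 36 36 36 42 09 e8) = 1a; tag = H(2f 5c 5c 5c 1a) = 5d
m3: inner = H(45 36 36 36 44 6e 5d) = f6; tag = H(2f 5c 5c 5c f6) = 39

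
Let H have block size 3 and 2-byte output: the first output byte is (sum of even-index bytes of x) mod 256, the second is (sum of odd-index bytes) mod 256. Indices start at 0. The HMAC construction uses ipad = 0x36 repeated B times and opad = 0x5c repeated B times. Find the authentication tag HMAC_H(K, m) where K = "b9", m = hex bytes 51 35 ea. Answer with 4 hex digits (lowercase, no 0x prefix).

Key "b9" = 62 39 is 2 bytes ≤ B = 3; zero-pad to 3 bytes: K' = 62 39 00.
K' ⊕ ipad = 54 0f 36.  K' ⊕ opad = 3e 65 5c.
Inner input = (K'⊕ipad) ∥ m = 54 0f 36 ∥ 51 35 ea.
Inner hash: even-index sum = 191 mod 256 = 191; odd-index sum = 330 mod 256 = 74 → bf 4a.
Outer input = (K'⊕opad) ∥ inner = 3e 65 5c ∥ bf 4a.
Outer hash (tag): even-index sum = 228 mod 256 = 228; odd-index sum = 292 mod 256 = 36 → e4 24.

e424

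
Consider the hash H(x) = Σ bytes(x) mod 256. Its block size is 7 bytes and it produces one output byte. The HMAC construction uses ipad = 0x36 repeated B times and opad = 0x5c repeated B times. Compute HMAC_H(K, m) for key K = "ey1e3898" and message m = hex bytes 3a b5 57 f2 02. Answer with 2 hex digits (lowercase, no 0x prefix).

Key "ey1e3898" = 65 79 31 65 33 38 39 38 is 8 bytes > B = 7, so hash it first: H(key) = 50, then zero-pad to 7 bytes: K' = 50 00 00 00 00 00 00.
K' ⊕ ipad = 66 36 36 36 36 36 36.  K' ⊕ opad = 0c 5c 5c 5c 5c 5c 5c.
Inner input = (K'⊕ipad) ∥ m = 66 36 36 36 36 36 36 ∥ 3a b5 57 f2 02.
Inner hash: sum = 102+54+54+54+54+54+54+58+181+87+242+2 = 996; mod 256 = 228 → e4.
Outer input = (K'⊕opad) ∥ inner = 0c 5c 5c 5c 5c 5c 5c ∥ e4.
Outer hash (tag): sum = 12+92+92+92+92+92+92+228 = 792; mod 256 = 24 → 18.

18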